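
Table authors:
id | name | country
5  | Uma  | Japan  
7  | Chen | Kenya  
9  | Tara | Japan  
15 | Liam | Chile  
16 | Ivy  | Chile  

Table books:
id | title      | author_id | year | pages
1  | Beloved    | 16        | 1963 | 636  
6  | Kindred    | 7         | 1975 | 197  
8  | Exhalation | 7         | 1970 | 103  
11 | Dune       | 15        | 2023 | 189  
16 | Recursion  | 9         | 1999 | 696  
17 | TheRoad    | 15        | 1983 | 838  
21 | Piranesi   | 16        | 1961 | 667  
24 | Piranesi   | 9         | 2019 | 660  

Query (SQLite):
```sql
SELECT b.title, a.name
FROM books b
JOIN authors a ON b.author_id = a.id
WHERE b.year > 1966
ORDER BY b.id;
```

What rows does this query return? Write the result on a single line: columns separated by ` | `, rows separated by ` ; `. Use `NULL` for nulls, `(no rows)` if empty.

Each books row matches the authors row where author_id = authors.id.
Then keep rows with b.year > 1966.

Kindred | Chen ; Exhalation | Chen ; Dune | Liam ; Recursion | Tara ; TheRoad | Liam ; Piranesi | Tara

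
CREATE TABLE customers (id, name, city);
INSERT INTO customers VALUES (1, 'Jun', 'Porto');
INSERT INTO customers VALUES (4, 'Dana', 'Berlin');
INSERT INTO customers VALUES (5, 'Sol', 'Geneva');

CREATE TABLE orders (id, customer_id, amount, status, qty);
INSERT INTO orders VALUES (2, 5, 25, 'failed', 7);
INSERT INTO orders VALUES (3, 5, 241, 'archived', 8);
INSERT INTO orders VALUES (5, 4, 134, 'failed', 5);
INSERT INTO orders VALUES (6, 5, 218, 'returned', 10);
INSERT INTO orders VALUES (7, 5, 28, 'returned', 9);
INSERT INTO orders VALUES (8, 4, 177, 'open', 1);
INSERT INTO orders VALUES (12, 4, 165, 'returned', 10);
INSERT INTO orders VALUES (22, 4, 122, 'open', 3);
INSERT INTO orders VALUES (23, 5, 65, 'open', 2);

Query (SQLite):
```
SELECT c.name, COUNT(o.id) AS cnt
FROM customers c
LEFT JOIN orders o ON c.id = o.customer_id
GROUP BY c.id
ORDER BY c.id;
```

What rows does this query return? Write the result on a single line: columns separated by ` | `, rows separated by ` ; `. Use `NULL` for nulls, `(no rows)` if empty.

LEFT JOIN keeps every customers row; unmatched ones get NULL for orders columns.
Group by customers.id and compute COUNT(o.id). COUNT(col) of an all-NULL group is 0.
  1: ids {—} → COUNT(o.id)=0
  4: ids {5, 8, 12, 22} → COUNT(o.id)=4
  5: ids {2, 3, 6, 7, 23} → COUNT(o.id)=5

Jun | 0 ; Dana | 4 ; Sol | 5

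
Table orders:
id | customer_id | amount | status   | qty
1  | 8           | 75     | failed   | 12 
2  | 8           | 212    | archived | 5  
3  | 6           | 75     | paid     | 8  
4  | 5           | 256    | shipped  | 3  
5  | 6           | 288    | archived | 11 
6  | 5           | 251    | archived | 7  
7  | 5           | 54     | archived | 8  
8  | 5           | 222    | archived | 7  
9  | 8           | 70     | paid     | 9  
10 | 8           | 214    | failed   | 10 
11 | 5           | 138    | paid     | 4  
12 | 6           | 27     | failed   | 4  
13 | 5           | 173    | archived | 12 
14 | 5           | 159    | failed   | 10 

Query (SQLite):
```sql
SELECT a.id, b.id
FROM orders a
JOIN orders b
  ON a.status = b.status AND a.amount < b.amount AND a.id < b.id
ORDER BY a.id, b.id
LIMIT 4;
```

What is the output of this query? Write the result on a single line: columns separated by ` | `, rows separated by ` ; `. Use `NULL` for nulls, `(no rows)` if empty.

1 | 10 ; 1 | 14 ; 2 | 5 ; 2 | 6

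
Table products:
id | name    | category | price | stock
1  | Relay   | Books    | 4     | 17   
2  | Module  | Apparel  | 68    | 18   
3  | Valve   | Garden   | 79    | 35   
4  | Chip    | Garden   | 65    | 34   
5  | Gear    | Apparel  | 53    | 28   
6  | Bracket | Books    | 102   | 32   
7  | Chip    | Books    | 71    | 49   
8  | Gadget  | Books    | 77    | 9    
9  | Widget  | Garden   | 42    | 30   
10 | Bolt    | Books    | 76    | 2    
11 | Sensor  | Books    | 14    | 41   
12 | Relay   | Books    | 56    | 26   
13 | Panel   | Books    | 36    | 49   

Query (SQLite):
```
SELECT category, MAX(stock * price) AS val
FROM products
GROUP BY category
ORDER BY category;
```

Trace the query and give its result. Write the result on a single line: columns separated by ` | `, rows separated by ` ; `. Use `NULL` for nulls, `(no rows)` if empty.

Apparel | 1484 ; Books | 3479 ; Garden | 2765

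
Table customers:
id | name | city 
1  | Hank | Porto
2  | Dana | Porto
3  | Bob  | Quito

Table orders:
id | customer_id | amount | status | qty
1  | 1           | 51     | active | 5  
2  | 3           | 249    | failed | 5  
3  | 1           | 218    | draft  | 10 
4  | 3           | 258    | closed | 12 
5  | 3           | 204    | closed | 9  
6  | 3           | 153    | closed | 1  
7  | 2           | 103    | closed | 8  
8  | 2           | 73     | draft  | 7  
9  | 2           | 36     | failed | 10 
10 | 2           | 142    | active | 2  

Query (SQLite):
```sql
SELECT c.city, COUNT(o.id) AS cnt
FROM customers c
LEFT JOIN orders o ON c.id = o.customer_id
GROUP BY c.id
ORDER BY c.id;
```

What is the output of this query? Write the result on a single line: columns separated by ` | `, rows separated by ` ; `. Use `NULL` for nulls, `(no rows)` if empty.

LEFT JOIN keeps every customers row; unmatched ones get NULL for orders columns.
Group by customers.id and compute COUNT(o.id). COUNT(col) of an all-NULL group is 0.
  1: ids {1, 3} → COUNT(o.id)=2
  2: ids {7, 8, 9, 10} → COUNT(o.id)=4
  3: ids {2, 4, 5, 6} → COUNT(o.id)=4

Porto | 2 ; Porto | 4 ; Quito | 4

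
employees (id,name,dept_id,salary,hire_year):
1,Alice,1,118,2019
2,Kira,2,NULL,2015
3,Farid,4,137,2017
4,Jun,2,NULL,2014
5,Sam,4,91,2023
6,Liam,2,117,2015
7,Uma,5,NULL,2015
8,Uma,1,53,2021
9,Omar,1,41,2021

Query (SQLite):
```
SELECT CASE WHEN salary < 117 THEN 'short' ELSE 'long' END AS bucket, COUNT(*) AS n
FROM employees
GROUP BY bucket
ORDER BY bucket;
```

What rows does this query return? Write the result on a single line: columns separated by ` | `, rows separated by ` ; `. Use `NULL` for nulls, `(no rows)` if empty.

long | 6 ; short | 3

Bucket rows by salary < 117 → 'short' else 'long'; count each bucket.
NULL < 117 is unknown, so NULL salary falls into ELSE → 'long'.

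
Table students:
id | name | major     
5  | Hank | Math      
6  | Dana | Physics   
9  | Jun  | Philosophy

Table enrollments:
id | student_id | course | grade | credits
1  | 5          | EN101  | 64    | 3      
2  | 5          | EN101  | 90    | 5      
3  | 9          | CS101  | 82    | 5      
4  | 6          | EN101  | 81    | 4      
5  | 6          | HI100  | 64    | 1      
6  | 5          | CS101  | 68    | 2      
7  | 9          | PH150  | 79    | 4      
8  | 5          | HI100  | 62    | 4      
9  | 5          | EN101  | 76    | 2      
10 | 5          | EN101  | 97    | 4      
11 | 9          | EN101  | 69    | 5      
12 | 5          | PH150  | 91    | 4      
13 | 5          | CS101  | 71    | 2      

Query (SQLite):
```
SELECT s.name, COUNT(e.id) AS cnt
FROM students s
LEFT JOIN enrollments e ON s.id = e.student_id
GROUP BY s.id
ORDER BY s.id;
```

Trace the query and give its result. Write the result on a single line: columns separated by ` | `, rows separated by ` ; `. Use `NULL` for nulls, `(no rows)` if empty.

LEFT JOIN keeps every students row; unmatched ones get NULL for enrollments columns.
Group by students.id and compute COUNT(e.id). COUNT(col) of an all-NULL group is 0.
  5: ids {1, 2, 6, 8, 9, 10, 12, 13} → COUNT(e.id)=8
  6: ids {4, 5} → COUNT(e.id)=2
  9: ids {3, 7, 11} → COUNT(e.id)=3

Hank | 8 ; Dana | 2 ; Jun | 3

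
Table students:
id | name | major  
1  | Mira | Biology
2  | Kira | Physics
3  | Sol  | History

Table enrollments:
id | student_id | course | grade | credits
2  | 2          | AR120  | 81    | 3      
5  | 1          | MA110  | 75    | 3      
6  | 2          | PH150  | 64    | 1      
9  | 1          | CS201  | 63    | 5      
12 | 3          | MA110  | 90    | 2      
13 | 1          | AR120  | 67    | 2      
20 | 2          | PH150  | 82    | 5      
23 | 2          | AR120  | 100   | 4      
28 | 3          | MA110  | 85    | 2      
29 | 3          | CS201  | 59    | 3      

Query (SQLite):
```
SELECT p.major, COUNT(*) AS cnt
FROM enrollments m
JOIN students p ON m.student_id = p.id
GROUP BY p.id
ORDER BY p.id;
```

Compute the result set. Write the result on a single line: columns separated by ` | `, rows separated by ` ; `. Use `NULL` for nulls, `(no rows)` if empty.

Biology | 3 ; Physics | 4 ; History | 3

Join each enrollments row to its students via student_id.
Group joined rows by students.id; compute COUNT(*) per group.
  1: ids {5, 9, 13} → COUNT(*)=3
  2: ids {2, 6, 20, 23} → COUNT(*)=4
  3: ids {12, 28, 29} → COUNT(*)=3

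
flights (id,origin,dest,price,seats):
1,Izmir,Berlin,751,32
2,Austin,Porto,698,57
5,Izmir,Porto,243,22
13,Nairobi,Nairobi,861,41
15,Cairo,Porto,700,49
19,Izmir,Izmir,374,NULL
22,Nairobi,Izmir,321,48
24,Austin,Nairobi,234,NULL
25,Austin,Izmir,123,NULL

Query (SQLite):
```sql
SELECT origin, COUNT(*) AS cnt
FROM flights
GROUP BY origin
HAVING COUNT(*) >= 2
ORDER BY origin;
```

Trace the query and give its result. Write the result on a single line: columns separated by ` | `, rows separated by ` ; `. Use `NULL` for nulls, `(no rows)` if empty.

Partition flights by origin; compute COUNT(*) within each group.
HAVING: keep groups with count ≥ 2.
  Austin: ids {2, 24, 25} → COUNT(*)=3
  Cairo: ids {15} → COUNT(*)=1
  Izmir: ids {1, 5, 19} → COUNT(*)=3
  Nairobi: ids {13, 22} → COUNT(*)=2

Austin | 3 ; Izmir | 3 ; Nairobi | 2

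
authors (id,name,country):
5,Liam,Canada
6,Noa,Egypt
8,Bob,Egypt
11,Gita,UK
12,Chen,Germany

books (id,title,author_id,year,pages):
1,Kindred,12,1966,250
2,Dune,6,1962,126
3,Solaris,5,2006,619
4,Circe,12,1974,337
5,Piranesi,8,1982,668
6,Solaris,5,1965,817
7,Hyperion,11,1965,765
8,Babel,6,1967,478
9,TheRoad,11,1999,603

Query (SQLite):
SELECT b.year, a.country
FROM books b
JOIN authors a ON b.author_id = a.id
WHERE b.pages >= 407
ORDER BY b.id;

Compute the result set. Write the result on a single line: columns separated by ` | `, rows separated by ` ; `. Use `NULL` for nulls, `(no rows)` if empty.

2006 | Canada ; 1982 | Egypt ; 1965 | Canada ; 1965 | UK ; 1967 | Egypt ; 1999 | UK

Each books row matches the authors row where author_id = authors.id.
Then keep rows with b.pages >= 407.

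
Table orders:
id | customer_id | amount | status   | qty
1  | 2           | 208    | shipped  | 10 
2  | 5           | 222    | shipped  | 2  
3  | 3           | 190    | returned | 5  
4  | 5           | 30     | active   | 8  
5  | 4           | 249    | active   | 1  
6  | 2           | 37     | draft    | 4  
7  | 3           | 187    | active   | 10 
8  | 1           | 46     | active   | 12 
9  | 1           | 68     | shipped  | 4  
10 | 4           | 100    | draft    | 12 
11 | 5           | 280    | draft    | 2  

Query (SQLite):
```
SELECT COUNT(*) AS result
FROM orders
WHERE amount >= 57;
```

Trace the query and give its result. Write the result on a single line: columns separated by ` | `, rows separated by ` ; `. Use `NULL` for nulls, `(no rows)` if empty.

8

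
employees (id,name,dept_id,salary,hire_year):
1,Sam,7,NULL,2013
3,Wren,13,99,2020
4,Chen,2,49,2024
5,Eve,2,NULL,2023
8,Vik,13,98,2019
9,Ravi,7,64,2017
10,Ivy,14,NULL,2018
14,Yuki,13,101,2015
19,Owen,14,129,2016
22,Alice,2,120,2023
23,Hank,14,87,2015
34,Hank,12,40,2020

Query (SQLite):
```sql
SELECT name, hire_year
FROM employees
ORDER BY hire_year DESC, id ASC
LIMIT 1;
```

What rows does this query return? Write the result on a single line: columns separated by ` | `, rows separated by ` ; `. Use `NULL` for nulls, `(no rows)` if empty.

Chen | 2024

Sort by hire_year desc, tiebreak id asc: (2024, id=4), (2023, id=5), (2023, id=22), (2020, id=3) …. Take first 1.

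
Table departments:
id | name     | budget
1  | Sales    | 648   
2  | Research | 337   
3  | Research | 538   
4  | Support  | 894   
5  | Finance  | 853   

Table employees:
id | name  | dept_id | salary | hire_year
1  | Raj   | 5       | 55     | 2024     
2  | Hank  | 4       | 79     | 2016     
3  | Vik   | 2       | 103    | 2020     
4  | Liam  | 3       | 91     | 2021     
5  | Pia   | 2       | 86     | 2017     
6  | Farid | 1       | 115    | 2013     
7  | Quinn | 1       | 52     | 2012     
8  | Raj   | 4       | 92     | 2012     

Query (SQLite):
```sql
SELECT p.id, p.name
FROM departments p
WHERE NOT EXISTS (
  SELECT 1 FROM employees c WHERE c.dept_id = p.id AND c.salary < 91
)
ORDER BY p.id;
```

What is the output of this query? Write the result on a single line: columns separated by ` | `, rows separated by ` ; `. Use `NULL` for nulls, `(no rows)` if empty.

3 | Research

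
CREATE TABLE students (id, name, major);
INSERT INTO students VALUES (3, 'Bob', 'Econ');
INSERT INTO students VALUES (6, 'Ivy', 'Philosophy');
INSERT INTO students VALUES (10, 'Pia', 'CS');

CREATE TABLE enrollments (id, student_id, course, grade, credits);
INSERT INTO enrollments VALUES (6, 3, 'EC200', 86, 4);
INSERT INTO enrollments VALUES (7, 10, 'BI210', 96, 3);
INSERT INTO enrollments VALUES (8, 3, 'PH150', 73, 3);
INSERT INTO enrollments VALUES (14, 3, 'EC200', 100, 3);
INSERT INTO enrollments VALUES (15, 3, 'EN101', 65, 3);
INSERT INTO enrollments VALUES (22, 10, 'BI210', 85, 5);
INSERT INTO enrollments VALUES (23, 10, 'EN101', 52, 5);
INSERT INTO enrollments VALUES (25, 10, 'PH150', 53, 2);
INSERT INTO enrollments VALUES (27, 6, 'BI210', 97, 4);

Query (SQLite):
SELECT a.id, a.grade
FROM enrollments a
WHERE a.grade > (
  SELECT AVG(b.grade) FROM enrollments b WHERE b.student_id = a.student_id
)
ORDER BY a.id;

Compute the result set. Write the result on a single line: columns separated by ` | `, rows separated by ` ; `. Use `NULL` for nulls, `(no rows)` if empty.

For each enrollments row a, compute AVG(grade) over rows sharing a.student_id.
Keep row a if a.grade > that per-group AVG.
  student_id=3: AVG(grade) = 81.0
  student_id=6: AVG(grade) = 97.0
  student_id=10: AVG(grade) = 71.5

6 | 86 ; 7 | 96 ; 14 | 100 ; 22 | 85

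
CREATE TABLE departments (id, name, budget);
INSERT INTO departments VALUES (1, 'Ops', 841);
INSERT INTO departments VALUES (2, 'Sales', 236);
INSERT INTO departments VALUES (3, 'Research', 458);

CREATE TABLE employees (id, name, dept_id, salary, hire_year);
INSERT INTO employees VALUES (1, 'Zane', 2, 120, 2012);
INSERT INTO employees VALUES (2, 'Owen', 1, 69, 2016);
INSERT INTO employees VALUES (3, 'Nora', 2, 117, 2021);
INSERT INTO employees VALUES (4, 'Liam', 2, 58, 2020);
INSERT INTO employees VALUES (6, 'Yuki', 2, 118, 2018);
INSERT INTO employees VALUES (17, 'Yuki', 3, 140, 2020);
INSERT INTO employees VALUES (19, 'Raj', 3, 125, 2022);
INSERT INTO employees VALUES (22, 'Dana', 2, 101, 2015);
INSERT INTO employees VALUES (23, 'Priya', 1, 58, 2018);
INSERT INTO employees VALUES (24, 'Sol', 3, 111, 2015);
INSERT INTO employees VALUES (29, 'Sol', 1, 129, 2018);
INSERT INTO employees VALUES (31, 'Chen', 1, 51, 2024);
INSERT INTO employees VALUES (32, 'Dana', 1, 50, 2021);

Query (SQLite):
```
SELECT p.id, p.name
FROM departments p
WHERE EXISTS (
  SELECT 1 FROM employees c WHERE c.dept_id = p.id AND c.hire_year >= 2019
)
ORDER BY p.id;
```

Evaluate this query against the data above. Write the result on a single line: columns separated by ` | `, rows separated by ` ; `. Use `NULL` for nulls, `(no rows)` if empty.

1 | Ops ; 2 | Sales ; 3 | Research

For each departments row, check whether any employees with matching dept_id has hire_year >= 2019.
Keep rows where that is true.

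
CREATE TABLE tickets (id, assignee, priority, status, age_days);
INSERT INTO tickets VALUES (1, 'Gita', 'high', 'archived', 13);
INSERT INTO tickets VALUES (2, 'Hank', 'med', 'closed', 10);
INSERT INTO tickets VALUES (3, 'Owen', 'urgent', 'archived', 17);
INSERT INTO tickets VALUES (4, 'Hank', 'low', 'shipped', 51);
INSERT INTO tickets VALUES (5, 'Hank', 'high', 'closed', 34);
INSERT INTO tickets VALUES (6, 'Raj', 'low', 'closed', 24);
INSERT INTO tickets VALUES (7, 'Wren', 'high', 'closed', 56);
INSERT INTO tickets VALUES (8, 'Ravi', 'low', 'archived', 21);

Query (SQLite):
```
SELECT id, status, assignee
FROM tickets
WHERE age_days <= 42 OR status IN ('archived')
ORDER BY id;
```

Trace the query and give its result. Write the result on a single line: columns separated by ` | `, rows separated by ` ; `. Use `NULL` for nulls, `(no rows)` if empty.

age_days <= 42: ids {1, 2, 3, 5, 6, 8}
status IN ('archived'): ids {1, 3, 8}
Combine with OR.

1 | archived | Gita ; 2 | closed | Hank ; 3 | archived | Owen ; 5 | closed | Hank ; 6 | closed | Raj ; 8 | archived | Ravi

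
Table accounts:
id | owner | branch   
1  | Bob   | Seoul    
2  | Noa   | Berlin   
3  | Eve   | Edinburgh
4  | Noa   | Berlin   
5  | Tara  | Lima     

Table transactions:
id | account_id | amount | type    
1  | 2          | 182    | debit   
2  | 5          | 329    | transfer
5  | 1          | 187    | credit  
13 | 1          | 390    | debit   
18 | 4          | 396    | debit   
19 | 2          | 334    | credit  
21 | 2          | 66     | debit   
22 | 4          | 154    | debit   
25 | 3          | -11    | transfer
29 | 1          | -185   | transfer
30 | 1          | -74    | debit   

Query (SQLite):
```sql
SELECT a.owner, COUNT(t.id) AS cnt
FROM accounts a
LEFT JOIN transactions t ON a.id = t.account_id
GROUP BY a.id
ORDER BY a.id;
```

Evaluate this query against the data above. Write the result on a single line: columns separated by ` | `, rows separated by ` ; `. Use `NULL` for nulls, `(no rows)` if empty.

Bob | 4 ; Noa | 3 ; Eve | 1 ; Noa | 2 ; Tara | 1

LEFT JOIN keeps every accounts row; unmatched ones get NULL for transactions columns.
Group by accounts.id and compute COUNT(t.id). COUNT(col) of an all-NULL group is 0.
  1: ids {5, 13, 29, 30} → COUNT(t.id)=4
  2: ids {1, 19, 21} → COUNT(t.id)=3
  3: ids {25} → COUNT(t.id)=1
  4: ids {18, 22} → COUNT(t.id)=2
  5: ids {2} → COUNT(t.id)=1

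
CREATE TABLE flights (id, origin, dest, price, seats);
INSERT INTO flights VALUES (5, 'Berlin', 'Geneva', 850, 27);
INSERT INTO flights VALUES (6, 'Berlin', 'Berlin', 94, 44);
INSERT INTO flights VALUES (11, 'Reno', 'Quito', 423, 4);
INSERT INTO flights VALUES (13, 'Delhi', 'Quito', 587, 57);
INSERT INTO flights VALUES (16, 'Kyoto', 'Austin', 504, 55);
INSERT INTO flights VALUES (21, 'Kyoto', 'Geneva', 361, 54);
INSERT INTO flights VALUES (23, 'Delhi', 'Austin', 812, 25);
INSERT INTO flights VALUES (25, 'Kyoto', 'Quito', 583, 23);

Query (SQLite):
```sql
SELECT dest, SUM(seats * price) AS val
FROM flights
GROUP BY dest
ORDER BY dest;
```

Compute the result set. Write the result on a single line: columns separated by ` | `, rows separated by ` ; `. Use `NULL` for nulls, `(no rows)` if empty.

For each row compute seats * price.
Group by dest; take SUM of the expression per group.
  Austin: ids {16, 23} → SUM(seats * price)=48020
  Berlin: ids {6} → SUM(seats * price)=4136
  Geneva: ids {5, 21} → SUM(seats * price)=42444
  Quito: ids {11, 13, 25} → SUM(seats * price)=48560

Austin | 48020 ; Berlin | 4136 ; Geneva | 42444 ; Quito | 48560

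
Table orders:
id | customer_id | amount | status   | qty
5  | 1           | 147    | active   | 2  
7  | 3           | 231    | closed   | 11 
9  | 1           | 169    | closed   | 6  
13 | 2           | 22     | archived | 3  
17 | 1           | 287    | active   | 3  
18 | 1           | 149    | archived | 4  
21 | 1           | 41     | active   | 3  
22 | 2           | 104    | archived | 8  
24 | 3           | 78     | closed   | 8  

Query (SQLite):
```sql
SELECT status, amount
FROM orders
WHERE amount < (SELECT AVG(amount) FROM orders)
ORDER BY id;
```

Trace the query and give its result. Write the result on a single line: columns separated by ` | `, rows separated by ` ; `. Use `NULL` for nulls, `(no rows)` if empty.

archived | 22 ; active | 41 ; archived | 104 ; closed | 78

Scalar subquery: AVG(amount) over all orders rows = 136.444444 (≈; comparison uses full precision).
Keep rows where amount < that value.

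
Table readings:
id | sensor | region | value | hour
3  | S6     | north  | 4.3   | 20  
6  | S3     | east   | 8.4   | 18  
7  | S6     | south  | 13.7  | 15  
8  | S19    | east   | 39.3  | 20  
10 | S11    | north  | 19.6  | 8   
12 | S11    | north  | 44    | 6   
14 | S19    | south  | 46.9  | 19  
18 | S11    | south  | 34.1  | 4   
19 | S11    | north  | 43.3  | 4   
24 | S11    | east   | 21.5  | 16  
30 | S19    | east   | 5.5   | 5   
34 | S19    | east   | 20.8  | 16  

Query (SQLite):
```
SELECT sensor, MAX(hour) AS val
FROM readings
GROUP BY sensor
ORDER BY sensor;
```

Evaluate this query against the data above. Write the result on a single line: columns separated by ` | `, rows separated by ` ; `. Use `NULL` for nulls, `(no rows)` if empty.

S11 | 16 ; S19 | 20 ; S3 | 18 ; S6 | 20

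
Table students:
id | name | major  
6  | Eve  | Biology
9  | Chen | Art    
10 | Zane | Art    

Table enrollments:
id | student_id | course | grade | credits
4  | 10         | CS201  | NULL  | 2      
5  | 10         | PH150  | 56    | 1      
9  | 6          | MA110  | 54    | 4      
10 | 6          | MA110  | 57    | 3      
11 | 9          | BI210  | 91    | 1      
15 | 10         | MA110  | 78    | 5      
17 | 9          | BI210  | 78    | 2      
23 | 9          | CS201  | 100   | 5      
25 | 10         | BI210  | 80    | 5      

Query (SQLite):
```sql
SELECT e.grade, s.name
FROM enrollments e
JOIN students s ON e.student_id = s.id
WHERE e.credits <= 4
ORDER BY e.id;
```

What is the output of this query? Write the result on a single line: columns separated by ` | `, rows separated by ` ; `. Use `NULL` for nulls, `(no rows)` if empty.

NULL | Zane ; 56 | Zane ; 54 | Eve ; 57 | Eve ; 91 | Chen ; 78 | Chen

Each enrollments row matches the students row where student_id = students.id.
Then keep rows with e.credits <= 4.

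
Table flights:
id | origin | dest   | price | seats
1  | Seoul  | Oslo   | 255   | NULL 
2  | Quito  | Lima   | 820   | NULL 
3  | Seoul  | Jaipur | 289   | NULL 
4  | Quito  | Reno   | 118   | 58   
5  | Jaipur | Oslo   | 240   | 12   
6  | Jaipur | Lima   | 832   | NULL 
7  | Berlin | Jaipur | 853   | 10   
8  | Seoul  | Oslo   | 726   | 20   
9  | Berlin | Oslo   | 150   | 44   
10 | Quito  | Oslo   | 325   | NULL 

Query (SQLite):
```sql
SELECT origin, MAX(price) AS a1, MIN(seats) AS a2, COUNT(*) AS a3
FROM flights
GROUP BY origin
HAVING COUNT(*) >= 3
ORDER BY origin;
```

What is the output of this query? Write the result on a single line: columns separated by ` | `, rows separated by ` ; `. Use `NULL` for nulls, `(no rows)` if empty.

Quito | 820 | 58 | 3 ; Seoul | 726 | 20 | 3

Group flights by origin.
Per group compute: MAX(price), MIN(seats), COUNT(*).
HAVING: drop groups with fewer than 3 rows.
  Berlin: ids {7, 9} → MAX(price)=853, MIN(seats)=10, COUNT(*)=2
  Jaipur: ids {5, 6} → MAX(price)=832, MIN(seats)=12, COUNT(*)=2
  Quito: ids {2, 4, 10} → MAX(price)=820, MIN(seats)=58, COUNT(*)=3
  Seoul: ids {1, 3, 8} → MAX(price)=726, MIN(seats)=20, COUNT(*)=3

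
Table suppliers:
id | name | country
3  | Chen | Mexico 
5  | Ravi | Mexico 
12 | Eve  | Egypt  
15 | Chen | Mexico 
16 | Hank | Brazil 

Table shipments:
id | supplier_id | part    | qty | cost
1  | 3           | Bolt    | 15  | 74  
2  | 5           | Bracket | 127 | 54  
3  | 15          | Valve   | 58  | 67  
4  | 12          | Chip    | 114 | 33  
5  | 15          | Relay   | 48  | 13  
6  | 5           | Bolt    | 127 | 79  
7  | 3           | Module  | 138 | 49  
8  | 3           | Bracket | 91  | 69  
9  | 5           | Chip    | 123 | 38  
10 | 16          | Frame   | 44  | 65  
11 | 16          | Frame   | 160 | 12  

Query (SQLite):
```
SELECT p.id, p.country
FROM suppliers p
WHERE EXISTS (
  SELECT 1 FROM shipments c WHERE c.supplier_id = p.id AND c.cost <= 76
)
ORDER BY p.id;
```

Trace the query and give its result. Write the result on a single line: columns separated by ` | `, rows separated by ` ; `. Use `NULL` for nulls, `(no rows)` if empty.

For each suppliers row, check whether any shipments with matching supplier_id has cost <= 76.
Keep rows where that is true.

3 | Mexico ; 5 | Mexico ; 12 | Egypt ; 15 | Mexico ; 16 | Brazil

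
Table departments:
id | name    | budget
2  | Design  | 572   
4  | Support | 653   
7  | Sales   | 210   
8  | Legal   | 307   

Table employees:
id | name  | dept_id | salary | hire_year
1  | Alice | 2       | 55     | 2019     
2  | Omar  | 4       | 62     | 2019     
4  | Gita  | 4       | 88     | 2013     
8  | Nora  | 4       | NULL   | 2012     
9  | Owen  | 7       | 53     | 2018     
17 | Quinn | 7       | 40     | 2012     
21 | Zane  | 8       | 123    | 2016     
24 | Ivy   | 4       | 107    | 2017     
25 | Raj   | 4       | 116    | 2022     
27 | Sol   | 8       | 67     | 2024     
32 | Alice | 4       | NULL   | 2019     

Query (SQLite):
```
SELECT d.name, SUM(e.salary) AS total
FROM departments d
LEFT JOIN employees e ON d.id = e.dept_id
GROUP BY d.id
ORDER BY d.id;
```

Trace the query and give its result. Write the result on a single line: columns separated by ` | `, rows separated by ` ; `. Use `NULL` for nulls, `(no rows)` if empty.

LEFT JOIN keeps every departments row; unmatched ones get NULL for employees columns.
Group by departments.id and compute SUM(e.salary). SUM over an all-NULL group is NULL.
  2: ids {1} → SUM(e.salary)=55
  4: ids {2, 4, 8, 24, 25, 32} → SUM(e.salary)=373
  7: ids {9, 17} → SUM(e.salary)=93
  8: ids {21, 27} → SUM(e.salary)=190

Design | 55 ; Support | 373 ; Sales | 93 ; Legal | 190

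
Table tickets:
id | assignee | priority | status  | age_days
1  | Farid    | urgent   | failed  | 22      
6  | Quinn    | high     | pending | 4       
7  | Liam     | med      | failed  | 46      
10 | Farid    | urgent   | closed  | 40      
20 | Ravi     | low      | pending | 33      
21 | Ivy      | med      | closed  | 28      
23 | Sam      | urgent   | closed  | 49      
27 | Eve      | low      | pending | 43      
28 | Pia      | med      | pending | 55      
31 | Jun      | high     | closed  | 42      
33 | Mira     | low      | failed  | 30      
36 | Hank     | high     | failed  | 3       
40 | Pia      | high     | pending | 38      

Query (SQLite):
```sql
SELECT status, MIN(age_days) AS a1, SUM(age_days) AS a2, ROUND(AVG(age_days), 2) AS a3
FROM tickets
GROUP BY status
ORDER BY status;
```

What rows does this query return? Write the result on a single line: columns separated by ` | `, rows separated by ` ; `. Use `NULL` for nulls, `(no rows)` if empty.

Group tickets by status.
Per group compute: MIN(age_days), SUM(age_days), ROUND(AVG(age_days), 2).
  closed: ids {10, 21, 23, 31} → MIN(age_days)=28, SUM(age_days)=159, ROUND(AVG(age_days), 2)=39.75
  failed: ids {1, 7, 33, 36} → MIN(age_days)=3, SUM(age_days)=101, ROUND(AVG(age_days), 2)=25.25
  pending: ids {6, 20, 27, 28, 40} → MIN(age_days)=4, SUM(age_days)=173, ROUND(AVG(age_days), 2)=34.6

closed | 28 | 159 | 39.75 ; failed | 3 | 101 | 25.25 ; pending | 4 | 173 | 34.6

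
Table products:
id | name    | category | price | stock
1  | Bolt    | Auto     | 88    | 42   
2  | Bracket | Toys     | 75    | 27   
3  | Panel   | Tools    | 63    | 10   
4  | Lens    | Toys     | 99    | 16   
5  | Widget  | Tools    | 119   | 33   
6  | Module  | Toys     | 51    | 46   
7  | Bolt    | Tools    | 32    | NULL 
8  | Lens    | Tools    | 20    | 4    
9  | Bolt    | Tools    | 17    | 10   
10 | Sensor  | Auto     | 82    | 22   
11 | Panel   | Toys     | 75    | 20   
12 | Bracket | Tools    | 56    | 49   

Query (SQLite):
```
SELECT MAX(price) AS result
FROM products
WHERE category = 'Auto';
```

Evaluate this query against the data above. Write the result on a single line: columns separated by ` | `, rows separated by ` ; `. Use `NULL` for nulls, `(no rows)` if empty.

88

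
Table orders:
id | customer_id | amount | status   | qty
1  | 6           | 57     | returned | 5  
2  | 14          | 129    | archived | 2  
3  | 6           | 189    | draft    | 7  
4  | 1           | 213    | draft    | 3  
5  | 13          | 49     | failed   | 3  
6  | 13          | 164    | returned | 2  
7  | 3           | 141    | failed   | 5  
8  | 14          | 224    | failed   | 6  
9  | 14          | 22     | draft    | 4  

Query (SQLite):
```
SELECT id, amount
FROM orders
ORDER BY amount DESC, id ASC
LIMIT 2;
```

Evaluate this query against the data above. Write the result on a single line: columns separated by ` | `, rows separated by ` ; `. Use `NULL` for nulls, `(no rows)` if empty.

8 | 224 ; 4 | 213

Sort by amount desc, tiebreak id asc: (224, id=8), (213, id=4), (189, id=3), (164, id=6), (141, id=7) …. Take first 2.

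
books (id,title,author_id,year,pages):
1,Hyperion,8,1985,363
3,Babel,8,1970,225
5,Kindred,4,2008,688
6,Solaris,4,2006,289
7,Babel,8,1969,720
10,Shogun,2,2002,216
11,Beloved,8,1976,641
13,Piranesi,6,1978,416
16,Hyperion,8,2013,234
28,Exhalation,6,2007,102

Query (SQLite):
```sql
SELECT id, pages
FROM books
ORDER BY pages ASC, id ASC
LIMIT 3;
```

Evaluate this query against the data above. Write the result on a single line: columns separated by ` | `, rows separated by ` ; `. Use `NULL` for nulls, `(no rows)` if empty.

28 | 102 ; 10 | 216 ; 3 | 225

Sort by pages asc, tiebreak id asc: (102, id=28), (216, id=10), (225, id=3), (234, id=16), (289, id=6), (363, id=1) …. Take first 3.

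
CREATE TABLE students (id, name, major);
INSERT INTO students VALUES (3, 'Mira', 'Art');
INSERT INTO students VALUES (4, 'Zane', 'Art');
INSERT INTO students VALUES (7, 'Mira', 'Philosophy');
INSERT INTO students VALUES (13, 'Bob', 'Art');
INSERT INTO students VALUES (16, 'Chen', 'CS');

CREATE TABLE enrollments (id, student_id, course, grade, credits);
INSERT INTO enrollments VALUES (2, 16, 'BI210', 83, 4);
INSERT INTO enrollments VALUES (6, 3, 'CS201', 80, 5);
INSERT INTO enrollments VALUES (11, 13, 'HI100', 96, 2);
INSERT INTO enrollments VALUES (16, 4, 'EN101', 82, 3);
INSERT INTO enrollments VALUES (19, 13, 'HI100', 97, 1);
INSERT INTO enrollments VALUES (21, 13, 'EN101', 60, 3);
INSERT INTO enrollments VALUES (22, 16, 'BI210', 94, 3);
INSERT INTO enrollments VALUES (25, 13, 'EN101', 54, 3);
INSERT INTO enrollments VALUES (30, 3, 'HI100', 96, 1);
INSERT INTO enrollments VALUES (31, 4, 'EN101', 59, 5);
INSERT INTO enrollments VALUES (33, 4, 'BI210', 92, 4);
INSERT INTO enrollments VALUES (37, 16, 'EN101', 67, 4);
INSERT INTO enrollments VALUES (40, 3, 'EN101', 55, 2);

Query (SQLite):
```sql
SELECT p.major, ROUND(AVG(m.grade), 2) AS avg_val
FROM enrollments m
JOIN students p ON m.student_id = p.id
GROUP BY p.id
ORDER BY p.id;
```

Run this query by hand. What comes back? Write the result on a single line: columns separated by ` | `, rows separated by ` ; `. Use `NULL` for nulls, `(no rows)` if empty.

Join each enrollments row to its students via student_id.
Group joined rows by students.id; compute ROUND(AVG(m.grade), 2) per group.
  3: ids {6, 30, 40} → ROUND(AVG(m.grade), 2)=77
  4: ids {16, 31, 33} → ROUND(AVG(m.grade), 2)=77.67
  13: ids {11, 19, 21, 25} → ROUND(AVG(m.grade), 2)=76.75
  16: ids {2, 22, 37} → ROUND(AVG(m.grade), 2)=81.33

Art | 77 ; Art | 77.67 ; Art | 76.75 ; CS | 81.33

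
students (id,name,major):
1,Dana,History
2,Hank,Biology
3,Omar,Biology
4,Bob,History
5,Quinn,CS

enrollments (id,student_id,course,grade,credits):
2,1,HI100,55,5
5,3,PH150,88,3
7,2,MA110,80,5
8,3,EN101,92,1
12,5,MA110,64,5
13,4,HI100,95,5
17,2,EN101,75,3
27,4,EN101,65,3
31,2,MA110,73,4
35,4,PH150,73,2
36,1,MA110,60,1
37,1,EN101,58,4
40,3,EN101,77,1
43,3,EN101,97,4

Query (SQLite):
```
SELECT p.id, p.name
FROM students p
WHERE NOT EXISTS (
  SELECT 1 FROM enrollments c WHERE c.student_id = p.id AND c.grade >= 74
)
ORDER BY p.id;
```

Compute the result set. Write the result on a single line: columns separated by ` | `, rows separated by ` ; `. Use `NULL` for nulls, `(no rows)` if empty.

For each students row, check whether any enrollments with matching student_id has grade >= 74.
Keep rows where that is false.

1 | Dana ; 5 | Quinn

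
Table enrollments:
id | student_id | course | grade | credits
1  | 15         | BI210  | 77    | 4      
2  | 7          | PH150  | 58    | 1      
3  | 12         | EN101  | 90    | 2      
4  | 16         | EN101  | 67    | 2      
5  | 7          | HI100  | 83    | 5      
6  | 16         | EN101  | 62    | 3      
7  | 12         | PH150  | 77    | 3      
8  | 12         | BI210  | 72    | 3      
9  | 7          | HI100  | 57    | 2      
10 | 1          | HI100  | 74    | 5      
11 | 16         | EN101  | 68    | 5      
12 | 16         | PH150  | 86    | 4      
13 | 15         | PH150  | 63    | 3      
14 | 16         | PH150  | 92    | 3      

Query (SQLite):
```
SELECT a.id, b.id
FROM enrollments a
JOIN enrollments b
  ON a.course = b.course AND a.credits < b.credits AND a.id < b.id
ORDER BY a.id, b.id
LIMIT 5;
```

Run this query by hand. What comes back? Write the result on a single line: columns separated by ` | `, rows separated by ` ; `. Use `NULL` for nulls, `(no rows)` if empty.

Pairs (a,b) with same course, a.credits < b.credits, a.id < b.id.
course groups: BI210:{1,8} EN101:{3,4,6,11} HI100:{5,9,10} PH150:{2,7,12,13,14}
Ordered by (a.id, b.id); first 5.

2 | 7 ; 2 | 12 ; 2 | 13 ; 2 | 14 ; 3 | 6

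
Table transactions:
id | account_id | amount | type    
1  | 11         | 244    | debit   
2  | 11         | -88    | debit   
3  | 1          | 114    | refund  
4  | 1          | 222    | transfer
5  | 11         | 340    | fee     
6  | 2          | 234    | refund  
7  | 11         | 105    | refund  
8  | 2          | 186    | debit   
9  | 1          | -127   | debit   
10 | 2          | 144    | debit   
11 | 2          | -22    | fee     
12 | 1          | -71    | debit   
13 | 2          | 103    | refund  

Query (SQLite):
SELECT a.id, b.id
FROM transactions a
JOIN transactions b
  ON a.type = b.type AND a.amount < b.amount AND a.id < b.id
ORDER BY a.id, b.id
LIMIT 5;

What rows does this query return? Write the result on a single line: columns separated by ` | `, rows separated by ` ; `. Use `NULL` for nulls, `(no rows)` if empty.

2 | 8 ; 2 | 10 ; 2 | 12 ; 3 | 6 ; 9 | 10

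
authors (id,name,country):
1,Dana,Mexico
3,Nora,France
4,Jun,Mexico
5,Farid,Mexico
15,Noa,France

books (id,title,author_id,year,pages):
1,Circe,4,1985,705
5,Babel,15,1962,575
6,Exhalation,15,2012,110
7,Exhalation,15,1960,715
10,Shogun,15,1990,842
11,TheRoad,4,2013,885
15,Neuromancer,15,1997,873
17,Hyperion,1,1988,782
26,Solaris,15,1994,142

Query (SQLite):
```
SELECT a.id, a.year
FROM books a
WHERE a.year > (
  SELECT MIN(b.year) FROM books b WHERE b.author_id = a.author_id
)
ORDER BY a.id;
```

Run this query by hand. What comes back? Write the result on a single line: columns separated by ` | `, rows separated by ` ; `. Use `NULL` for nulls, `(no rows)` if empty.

For each books row a, compute MIN(year) over rows sharing a.author_id.
Keep row a if a.year > that per-group MIN.
  author_id=1: MIN(year) = 1988
  author_id=4: MIN(year) = 1985
  author_id=15: MIN(year) = 1960

5 | 1962 ; 6 | 2012 ; 10 | 1990 ; 11 | 2013 ; 15 | 1997 ; 26 | 1994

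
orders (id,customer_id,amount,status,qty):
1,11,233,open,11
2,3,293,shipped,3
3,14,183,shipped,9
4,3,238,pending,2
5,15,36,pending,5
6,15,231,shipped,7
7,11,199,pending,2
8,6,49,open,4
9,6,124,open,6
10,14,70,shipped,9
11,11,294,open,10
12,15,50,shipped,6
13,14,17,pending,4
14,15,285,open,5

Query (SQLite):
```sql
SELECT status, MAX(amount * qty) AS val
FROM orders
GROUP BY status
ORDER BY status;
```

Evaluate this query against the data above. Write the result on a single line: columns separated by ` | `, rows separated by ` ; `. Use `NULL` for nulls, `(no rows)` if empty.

open | 2940 ; pending | 476 ; shipped | 1647

For each row compute amount * qty.
Group by status; take MAX of the expression per group.
  open: ids {1, 8, 9, 11, 14} → MAX(amount * qty)=2940
  pending: ids {4, 5, 7, 13} → MAX(amount * qty)=476
  shipped: ids {2, 3, 6, 10, 12} → MAX(amount * qty)=1647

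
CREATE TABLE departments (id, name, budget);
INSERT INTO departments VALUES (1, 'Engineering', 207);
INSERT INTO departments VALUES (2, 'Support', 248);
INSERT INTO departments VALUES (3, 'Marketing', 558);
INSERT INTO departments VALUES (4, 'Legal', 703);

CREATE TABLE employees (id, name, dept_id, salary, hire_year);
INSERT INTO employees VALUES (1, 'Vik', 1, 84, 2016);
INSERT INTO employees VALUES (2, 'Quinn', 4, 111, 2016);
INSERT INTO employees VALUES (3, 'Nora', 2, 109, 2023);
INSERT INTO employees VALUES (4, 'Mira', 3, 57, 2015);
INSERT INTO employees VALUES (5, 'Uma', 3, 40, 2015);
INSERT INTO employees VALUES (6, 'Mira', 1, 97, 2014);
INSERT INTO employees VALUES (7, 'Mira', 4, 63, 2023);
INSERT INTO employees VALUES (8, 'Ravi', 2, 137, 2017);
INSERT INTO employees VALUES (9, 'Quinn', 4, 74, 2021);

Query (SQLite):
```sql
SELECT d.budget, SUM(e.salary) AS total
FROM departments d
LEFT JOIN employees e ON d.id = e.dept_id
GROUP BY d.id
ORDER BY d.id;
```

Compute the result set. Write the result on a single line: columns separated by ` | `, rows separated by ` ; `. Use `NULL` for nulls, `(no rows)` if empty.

LEFT JOIN keeps every departments row; unmatched ones get NULL for employees columns.
Group by departments.id and compute SUM(e.salary). SUM over an all-NULL group is NULL.
  1: ids {1, 6} → SUM(e.salary)=181
  2: ids {3, 8} → SUM(e.salary)=246
  3: ids {4, 5} → SUM(e.salary)=97
  4: ids {2, 7, 9} → SUM(e.salary)=248

207 | 181 ; 248 | 246 ; 558 | 97 ; 703 | 248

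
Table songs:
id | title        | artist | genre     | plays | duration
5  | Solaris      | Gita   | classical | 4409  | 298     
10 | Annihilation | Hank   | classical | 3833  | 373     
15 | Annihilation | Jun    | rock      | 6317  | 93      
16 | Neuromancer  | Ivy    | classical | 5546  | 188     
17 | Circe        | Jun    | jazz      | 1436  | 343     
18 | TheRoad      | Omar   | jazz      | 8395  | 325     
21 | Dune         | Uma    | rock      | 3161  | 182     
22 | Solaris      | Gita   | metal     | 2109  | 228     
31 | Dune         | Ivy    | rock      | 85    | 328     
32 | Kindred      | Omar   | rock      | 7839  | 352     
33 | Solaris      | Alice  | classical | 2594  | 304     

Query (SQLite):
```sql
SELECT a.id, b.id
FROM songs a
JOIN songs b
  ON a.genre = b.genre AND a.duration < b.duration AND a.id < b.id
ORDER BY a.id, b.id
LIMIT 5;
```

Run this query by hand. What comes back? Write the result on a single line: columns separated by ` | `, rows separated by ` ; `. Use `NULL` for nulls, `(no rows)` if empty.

5 | 10 ; 5 | 33 ; 15 | 21 ; 15 | 31 ; 15 | 32

Pairs (a,b) with same genre, a.duration < b.duration, a.id < b.id.
genre groups: classical:{5,10,16,33} jazz:{17,18} metal:{22} rock:{15,21,31,32}
Ordered by (a.id, b.id); first 5.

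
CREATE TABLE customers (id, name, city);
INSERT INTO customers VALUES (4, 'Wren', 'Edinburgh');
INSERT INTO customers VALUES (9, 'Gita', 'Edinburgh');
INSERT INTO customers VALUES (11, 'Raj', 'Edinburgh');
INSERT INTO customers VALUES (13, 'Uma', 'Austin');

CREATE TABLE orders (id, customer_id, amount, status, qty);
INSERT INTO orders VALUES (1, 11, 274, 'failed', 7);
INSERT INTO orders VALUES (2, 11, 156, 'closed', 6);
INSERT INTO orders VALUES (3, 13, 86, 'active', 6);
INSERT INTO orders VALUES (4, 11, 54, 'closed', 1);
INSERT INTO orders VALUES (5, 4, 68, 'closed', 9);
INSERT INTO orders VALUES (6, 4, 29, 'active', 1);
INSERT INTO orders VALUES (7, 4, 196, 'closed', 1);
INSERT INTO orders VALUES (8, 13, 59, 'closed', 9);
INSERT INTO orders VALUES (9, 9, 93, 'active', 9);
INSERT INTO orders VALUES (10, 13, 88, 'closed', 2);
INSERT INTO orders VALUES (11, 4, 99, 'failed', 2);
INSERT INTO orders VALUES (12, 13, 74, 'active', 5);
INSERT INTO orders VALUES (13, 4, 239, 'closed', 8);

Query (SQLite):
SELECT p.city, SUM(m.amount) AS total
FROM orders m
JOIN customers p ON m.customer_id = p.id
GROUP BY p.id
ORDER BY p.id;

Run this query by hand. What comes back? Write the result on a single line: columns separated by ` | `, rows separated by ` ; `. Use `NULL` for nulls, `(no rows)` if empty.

Edinburgh | 631 ; Edinburgh | 93 ; Edinburgh | 484 ; Austin | 307

Join each orders row to its customers via customer_id.
Group joined rows by customers.id; compute SUM(m.amount) per group.
  4: ids {5, 6, 7, 11, 13} → SUM(m.amount)=631
  9: ids {9} → SUM(m.amount)=93
  11: ids {1, 2, 4} → SUM(m.amount)=484
  13: ids {3, 8, 10, 12} → SUM(m.amount)=307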